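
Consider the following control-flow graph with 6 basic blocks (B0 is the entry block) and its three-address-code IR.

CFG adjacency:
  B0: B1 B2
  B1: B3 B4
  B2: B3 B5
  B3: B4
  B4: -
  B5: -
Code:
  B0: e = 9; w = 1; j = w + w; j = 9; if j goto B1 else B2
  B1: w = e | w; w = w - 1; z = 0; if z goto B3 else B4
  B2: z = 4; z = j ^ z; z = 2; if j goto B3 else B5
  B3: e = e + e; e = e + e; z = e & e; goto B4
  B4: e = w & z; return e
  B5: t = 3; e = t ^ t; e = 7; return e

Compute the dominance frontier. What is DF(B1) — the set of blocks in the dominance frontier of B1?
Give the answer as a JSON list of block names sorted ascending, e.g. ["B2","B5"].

idom tree: B1←B0 B2←B0 B3←B0 B4←B0 B5←B2
Join-block Dom:
  B3: preds {B1,B2}: {B0,B1} ∩ {B0,B2} = {B0}; idom=B0
  B4: preds {B1,B3}: {B0,B1} ∩ {B0,B3} = {B0}; idom=B0

DF derivation:
  join B3 pred B1: B1 stop@B0
  join B3 pred B2: B2 stop@B0
  join B4 pred B1: B1 stop@B0
  join B4 pred B3: B3 stop@B0
  DF(B0)=∅
  DF(B1)={B3,B4}
  DF(B2)={B3}
  DF(B3)={B4}
  DF(B4)=∅
  DF(B5)=∅

DF(B1) = ["B3", "B4"]

Answer: ["B3", "B4"]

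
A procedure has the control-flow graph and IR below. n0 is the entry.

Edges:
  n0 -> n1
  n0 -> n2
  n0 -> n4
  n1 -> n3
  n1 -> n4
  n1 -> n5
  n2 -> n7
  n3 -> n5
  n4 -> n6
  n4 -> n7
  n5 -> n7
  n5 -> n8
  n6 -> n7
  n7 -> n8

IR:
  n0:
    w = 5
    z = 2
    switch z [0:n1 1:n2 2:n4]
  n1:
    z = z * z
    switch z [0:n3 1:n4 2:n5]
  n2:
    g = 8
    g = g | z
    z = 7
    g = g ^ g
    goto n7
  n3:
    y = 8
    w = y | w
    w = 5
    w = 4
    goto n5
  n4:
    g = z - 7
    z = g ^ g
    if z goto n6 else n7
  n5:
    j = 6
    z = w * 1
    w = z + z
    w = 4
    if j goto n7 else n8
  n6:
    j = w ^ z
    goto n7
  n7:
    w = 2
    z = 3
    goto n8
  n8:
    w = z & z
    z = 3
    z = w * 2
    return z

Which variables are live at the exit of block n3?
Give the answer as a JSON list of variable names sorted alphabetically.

Block summaries:
  n0 def {w,z} use ∅
  n1 def {z} use {z}
  n2 def {g,z} use {z}
  n3 def {w,y} use {w}
  n4 def {g,z} use {z}
  n5 def {j,w,z} use {w}
  n6 def {j} use {w,z}
  n7 def {w,z} use ∅
  n8 def {w,z} use {z}

Live sets:
  n0: in=∅ out={w,z}
  n1: in={w,z} out={w,z}
  n2: in={z} out=∅
  n3: in={w} out={w}
  n4: in={w,z} out={w,z}
  n5: in={w} out={z}
  n6: in={w,z} out=∅
  n7: in=∅ out={z}
  n8: in={z} out=∅

live-out(n3) = ["w"]

Answer: ["w"]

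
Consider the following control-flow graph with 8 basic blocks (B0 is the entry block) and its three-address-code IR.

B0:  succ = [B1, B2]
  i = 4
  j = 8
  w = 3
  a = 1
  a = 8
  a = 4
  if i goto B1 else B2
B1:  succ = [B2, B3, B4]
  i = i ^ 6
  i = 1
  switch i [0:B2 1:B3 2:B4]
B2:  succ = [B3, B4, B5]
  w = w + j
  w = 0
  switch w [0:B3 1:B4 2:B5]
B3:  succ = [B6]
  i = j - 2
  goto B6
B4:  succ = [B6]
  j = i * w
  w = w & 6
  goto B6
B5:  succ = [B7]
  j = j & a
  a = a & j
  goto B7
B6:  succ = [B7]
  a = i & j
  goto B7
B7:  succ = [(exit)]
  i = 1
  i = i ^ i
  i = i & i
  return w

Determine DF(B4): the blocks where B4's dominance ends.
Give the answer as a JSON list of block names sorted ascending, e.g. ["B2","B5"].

Answer: ["B6"]

Analysis:
idom tree: B1←B0 B2←B0 B3←B0 B4←B0 B5←B2 B6←B0 B7←B0
Dom at joins:
  B2: preds {B0,B1}: {B0} ∩ {B0,B1} = {B0}; idom=B0
  B3: preds {B1,B2}: {B0,B1} ∩ {B0,B2} = {B0}; idom=B0
  B4: preds {B1,B2}: {B0,B1} ∩ {B0,B2} = {B0}; idom=B0
  B6: preds {B3,B4}: {B0,B3} ∩ {B0,B4} = {B0}; idom=B0
  B7: preds {B5,B6}: {B0,B2,B5} ∩ {B0,B6} = {B0}; idom=B0

DF walk-up:
  B2←B0: walk · to B0
  B2←B1: walk B1 to B0
  B3←B1: walk B1 to B0
  B3←B2: walk B2 to B0
  B4←B1: walk B1 to B0
  B4←B2: walk B2 to B0
  B6←B3: walk B3 to B0
  B6←B4: walk B4 to B0
  B7←B5: walk B5→B2 to B0
  B7←B6: walk B6 to B0
  B0: DF=∅
  B1: DF={B2,B3,B4}
  B2: DF={B3,B4,B7}
  B3: DF={B6}
  B4: DF={B6}
  B5: DF={B7}
  B6: DF={B7}
  B7: DF=∅

DF(B4) = ["B6"]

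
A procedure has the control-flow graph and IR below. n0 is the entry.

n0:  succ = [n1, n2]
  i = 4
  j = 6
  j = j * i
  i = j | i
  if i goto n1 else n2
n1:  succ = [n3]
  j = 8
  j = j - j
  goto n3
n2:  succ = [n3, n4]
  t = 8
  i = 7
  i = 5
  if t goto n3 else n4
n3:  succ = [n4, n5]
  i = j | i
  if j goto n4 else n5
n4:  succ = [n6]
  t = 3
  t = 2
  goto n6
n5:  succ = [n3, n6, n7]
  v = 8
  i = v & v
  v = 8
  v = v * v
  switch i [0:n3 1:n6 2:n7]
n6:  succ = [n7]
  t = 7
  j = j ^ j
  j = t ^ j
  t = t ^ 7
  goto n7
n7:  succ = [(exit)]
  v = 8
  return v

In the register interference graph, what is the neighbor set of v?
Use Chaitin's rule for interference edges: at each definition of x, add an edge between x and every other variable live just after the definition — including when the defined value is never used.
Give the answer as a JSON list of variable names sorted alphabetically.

Answer: ["i", "j"]

Derivation:
Block summaries:
  n0: {i,j} / ∅
  n1: {j} / ∅
  n2: {i,t} / ∅
  n3: {i} / {i,j}
  n4: {t} / ∅
  n5: {i,v} / ∅
  n6: {j,t} / {j}
  n7: {v} / ∅

Liveness:
  n0: in=∅ out={i,j}
  n1: in={i} out={i,j}
  n2: in={j} out={i,j}
  n3: in={i,j} out={j}
  n4: in={j} out={j}
  n5: in={j} out={i,j}
  n6: in={j} out=∅
  n7: in=∅ out=∅

Conflict graph:
  i: {j,t,v}
  j: {i,t,v}
  t: {i,j}
  v: {i,j}

N(v) = ["i", "j"]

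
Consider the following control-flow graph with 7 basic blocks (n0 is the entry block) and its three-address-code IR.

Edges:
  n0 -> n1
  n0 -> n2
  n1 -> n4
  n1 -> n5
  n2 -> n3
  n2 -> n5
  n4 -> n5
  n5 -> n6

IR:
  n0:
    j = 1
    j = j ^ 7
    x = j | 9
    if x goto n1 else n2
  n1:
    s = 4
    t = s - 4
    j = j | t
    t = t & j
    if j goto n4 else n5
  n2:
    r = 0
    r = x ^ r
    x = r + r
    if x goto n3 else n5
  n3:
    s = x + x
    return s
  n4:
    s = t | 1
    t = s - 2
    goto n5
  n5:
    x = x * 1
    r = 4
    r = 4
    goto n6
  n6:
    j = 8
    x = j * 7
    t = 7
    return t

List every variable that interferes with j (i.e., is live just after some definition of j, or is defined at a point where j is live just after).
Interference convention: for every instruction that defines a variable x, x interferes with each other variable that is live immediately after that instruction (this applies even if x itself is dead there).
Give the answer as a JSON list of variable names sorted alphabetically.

Block summaries:
  n0: {j,x} / ∅
  n1: {j,s,t} / {j}
  n2: {r,x} / {x}
  n3: {s} / {x}
  n4: {s,t} / {t}
  n5: {r,x} / {x}
  n6: {j,t,x} / ∅

Liveness:
  n0 li=∅ lo={j,x}
  n1 li={j,x} lo={t,x}
  n2 li={x} lo={x}
  n3 li={x} lo=∅
  n4 li={t,x} lo={x}
  n5 li={x} lo=∅
  n6 li=∅ lo=∅

Interfere edges:
  j — {s,t,x}
  r — {x}
  s — {j,x}
  t — {j,x}
  x — {j,r,s,t}

N(j) = ["s", "t", "x"]

Answer: ["s", "t", "x"]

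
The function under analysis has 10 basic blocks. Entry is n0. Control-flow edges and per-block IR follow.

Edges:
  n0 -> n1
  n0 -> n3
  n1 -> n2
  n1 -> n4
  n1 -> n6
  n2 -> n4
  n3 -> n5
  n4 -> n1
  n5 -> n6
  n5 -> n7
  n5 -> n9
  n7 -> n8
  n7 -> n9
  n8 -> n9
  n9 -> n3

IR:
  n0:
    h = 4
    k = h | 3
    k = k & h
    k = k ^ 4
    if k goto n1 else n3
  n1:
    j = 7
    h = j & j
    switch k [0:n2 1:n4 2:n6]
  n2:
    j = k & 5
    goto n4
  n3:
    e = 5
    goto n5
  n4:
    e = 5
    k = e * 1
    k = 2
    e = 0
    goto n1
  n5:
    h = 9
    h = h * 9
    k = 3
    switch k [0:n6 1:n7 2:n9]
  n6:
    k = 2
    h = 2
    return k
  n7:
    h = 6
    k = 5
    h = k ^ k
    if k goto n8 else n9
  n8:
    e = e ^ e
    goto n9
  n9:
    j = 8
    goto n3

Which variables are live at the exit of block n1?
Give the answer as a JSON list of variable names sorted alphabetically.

Answer: ["k"]

Analysis:
def/use:
  n0: def={h,k} ue=∅
  n1: def={h,j} ue={k}
  n2: def={j} ue={k}
  n3: def={e} ue=∅
  n4: def={e,k} ue=∅
  n5: def={h,k} ue=∅
  n6: def={h,k} ue=∅
  n7: def={h,k} ue=∅
  n8: def={e} ue={e}
  n9: def={j} ue=∅

Backward fixpoint:
  n0: in=∅ out={k}
  n1: in={k} out={k}
  n2: in={k} out=∅
  n3: in=∅ out={e}
  n4: in=∅ out={k}
  n5: in={e} out={e}
  n6: in=∅ out=∅
  n7: in={e} out={e}
  n8: in={e} out=∅
  n9: in=∅ out=∅

live-out(n1) = ["k"]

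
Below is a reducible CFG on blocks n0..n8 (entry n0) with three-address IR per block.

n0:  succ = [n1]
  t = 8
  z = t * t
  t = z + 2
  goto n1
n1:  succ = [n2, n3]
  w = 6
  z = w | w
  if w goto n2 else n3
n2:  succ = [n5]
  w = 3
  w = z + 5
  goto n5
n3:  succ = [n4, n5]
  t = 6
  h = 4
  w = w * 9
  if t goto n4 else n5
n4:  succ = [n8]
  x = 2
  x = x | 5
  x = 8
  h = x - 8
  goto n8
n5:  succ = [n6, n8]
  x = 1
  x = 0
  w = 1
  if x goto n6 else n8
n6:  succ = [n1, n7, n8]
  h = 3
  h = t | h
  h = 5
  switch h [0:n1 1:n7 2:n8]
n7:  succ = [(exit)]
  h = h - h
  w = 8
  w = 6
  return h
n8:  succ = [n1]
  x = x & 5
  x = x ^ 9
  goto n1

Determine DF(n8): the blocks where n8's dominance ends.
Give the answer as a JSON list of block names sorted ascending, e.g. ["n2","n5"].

Answer: ["n1"]

Analysis:
idom tree: n1←n0 n2←n1 n3←n1 n4←n3 n5←n1 n6←n5 n7←n6 n8←n1
Dom∩ at merges:
  n1: preds {n0,n6,n8}: {n0} ∩ {n0,n1,n5,n6} ∩ {n0,n1,n8} = {n0}; idom=n0
  n5: preds {n2,n3}: {n0,n1,n2} ∩ {n0,n1,n3} = {n0,n1}; idom=n1
  n8: preds {n4,n5,n6}: {n0,n1,n3,n4} ∩ {n0,n1,n5} ∩ {n0,n1,n5,n6} = {n0,n1}; idom=n1

Frontier:
  join n1 pred n0: · stop@n0
  join n1 pred n6: n6→n5→n1 stop@n0
  join n1 pred n8: n8→n1 stop@n0
  join n5 pred n2: n2 stop@n1
  join n5 pred n3: n3 stop@n1
  join n8 pred n4: n4→n3 stop@n1
  join n8 pred n5: n5 stop@n1
  join n8 pred n6: n6→n5 stop@n1
  n0 → ∅
  n1 → {n1}
  n2 → {n5}
  n3 → {n5,n8}
  n4 → {n8}
  n5 → {n1,n8}
  n6 → {n1,n8}
  n7 → ∅
  n8 → {n1}

DF(n8) = ["n1"]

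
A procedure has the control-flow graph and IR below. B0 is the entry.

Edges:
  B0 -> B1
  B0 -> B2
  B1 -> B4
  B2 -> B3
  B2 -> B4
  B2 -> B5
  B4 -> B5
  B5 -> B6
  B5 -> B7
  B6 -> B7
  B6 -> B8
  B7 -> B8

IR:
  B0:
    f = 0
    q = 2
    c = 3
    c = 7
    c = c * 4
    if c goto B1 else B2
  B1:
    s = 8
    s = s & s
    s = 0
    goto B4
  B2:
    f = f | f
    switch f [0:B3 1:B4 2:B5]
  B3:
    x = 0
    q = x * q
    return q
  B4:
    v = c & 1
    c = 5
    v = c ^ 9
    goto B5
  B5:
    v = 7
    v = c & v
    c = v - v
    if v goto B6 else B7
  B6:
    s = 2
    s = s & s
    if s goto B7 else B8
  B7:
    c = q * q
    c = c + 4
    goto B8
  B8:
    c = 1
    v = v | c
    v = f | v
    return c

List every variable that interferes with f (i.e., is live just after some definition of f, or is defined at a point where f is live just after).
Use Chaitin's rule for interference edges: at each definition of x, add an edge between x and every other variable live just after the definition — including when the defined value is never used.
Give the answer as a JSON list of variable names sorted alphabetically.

Answer: ["c", "q", "s", "v"]

Analysis:
def/use:
  B0: def={c,f,q} ue=∅
  B1: def={s} ue=∅
  B2: def={f} ue={f}
  B3: def={q,x} ue={q}
  B4: def={c,v} ue={c}
  B5: def={c,v} ue={c}
  B6: def={s} ue=∅
  B7: def={c} ue={q}
  B8: def={c,v} ue={f,v}

Liveness:
  B0 li=∅ lo={c,f,q}
  B1 li={c,f,q} lo={c,f,q}
  B2 li={c,f,q} lo={c,f,q}
  B3 li={q} lo=∅
  B4 li={c,f,q} lo={c,f,q}
  B5 li={c,f,q} lo={f,q,v}
  B6 li={f,q,v} lo={f,q,v}
  B7 li={f,q,v} lo={f,v}
  B8 li={f,v} lo=∅

Interfere edges:
  c↔{f,q,s,v}
  f↔{c,q,s,v}
  q↔{c,f,s,v,x}
  s↔{c,f,q,v}
  v↔{c,f,q,s}
  x↔{q}

N(f) = ["c", "q", "s", "v"]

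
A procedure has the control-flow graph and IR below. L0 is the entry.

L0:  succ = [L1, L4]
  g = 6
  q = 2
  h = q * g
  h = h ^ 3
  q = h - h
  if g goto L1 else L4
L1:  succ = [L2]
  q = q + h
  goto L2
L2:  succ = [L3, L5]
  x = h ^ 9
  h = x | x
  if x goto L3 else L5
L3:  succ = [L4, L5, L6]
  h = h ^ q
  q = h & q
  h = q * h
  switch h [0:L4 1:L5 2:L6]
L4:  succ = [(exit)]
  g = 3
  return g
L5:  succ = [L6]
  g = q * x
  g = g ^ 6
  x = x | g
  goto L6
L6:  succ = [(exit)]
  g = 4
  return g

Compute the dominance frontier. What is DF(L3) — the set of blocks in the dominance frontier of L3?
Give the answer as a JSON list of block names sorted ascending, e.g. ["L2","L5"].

idom tree: L1←L0 L2←L1 L3←L2 L4←L0 L5←L2 L6←L2
Join-block Dom:
  L4: preds {L0,L3}: {L0} ∩ {L0,L1,L2,L3} = {L0}; idom=L0
  L5: preds {L2,L3}: {L0,L1,L2} ∩ {L0,L1,L2,L3} = {L0,L1,L2}; idom=L2
  L6: preds {L3,L5}: {L0,L1,L2,L3} ∩ {L0,L1,L2,L5} = {L0,L1,L2}; idom=L2

Frontier:
  L4←L0: walk · to L0
  L4←L3: walk L3→L2→L1 to L0
  L5←L2: walk · to L2
  L5←L3: walk L3 to L2
  L6←L3: walk L3 to L2
  L6←L5: walk L5 to L2
  L0: DF=∅
  L1: DF={L4}
  L2: DF={L4}
  L3: DF={L4,L5,L6}
  L4: DF=∅
  L5: DF={L6}
  L6: DF=∅

DF(L3) = ["L4", "L5", "L6"]

Answer: ["L4", "L5", "L6"]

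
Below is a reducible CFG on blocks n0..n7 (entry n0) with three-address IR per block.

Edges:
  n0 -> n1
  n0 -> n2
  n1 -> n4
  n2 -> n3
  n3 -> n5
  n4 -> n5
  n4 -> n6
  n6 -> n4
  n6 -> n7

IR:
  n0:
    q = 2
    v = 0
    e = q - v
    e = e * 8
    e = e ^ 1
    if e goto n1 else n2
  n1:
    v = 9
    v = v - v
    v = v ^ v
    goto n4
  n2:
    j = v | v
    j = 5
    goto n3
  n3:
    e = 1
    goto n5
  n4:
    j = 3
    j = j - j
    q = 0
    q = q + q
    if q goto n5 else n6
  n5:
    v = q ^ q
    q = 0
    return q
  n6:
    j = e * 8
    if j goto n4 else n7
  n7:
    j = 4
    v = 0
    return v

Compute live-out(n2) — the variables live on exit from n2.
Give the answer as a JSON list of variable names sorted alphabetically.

def/use:
  n0: {e,q,v} / ∅
  n1: {v} / ∅
  n2: {j} / {v}
  n3: {e} / ∅
  n4: {j,q} / ∅
  n5: {q,v} / {q}
  n6: {j} / {e}
  n7: {j,v} / ∅

Liveness:
  n0 li=∅ lo={e,q,v}
  n1 li={e} lo={e}
  n2 li={q,v} lo={q}
  n3 li={q} lo={q}
  n4 li={e} lo={e,q}
  n5 li={q} lo=∅
  n6 li={e} lo={e}
  n7 li=∅ lo=∅

live-out(n2) = ["q"]

Answer: ["q"]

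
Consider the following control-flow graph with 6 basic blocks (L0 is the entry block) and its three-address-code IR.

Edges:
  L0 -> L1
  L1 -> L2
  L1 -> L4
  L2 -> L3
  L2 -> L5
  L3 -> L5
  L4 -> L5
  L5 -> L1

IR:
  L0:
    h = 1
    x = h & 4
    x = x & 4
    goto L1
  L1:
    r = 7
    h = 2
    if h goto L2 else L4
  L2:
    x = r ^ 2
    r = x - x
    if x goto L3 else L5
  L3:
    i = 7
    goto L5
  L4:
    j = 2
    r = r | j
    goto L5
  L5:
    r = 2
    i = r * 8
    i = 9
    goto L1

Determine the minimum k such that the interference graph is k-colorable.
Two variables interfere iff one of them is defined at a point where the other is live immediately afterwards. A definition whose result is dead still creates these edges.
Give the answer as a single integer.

def/use:
  L0 def {h,x} use ∅
  L1 def {h,r} use ∅
  L2 def {r,x} use {r}
  L3 def {i} use ∅
  L4 def {j,r} use {r}
  L5 def {i,r} use ∅

Liveness:
  L0: in=∅ out=∅
  L1: in=∅ out={r}
  L2: in={r} out=∅
  L3: in=∅ out=∅
  L4: in={r} out=∅
  L5: in=∅ out=∅

Interfere edges:
  h — {r}
  i — ∅
  j — {r}
  r — {h,j,x}
  x — {r}

Colouring:
  {h,r} pairwise interfere (2-clique) ⇒ χ ≥ 2
  assign h→c1 i→c0 j→c1 r→c0 x→c1 — no edge inside a register ⇒ χ ≤ 2
  χ = 2

Answer: 2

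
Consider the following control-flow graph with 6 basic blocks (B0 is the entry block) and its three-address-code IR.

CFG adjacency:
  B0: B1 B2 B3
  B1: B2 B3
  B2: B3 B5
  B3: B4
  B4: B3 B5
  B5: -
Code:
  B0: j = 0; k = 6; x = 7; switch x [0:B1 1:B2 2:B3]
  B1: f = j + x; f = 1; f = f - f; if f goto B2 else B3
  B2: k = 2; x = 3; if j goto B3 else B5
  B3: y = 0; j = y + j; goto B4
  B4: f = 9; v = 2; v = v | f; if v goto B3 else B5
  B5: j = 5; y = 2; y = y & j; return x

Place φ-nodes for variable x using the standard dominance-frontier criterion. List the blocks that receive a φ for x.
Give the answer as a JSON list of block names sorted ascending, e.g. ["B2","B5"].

Answer: ["B3", "B5"]

Analysis:
idom tree: B1←B0 B2←B0 B3←B0 B4←B3 B5←B0
Dom∩ at merges:
  B2: preds {B0,B1}: {B0} ∩ {B0,B1} = {B0}; idom=B0
  B3: preds {B0,B1,B2,B4}: {B0} ∩ {B0,B1} ∩ {B0,B2} ∩ {B0,B3,B4} = {B0}; idom=B0
  B5: preds {B2,B4}: {B0,B2} ∩ {B0,B3,B4} = {B0}; idom=B0

Frontier:
  B2←B0: walk · to B0
  B2←B1: walk B1 to B0
  B3←B0: walk · to B0
  B3←B1: walk B1 to B0
  B3←B2: walk B2 to B0
  B3←B4: walk B4→B3 to B0
  B5←B2: walk B2 to B0
  B5←B4: walk B4→B3 to B0
  DF(B0)=∅
  DF(B1)={B2,B3}
  DF(B2)={B3,B5}
  DF(B3)={B3,B5}
  DF(B4)={B3,B5}
  DF(B5)=∅

φ for x: defs {B0,B2}
  DF⁺ = {B3,B5}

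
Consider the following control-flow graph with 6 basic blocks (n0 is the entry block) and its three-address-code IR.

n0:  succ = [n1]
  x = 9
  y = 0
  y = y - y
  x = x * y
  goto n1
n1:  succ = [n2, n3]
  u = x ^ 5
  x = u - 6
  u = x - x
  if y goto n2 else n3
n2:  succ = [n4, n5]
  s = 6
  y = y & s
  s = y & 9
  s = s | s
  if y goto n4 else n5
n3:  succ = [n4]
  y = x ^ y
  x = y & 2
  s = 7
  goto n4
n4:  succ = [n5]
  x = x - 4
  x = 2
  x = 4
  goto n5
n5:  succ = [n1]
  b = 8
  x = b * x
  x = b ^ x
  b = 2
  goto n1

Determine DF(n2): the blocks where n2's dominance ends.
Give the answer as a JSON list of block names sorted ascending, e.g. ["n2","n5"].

Answer: ["n4", "n5"]

Working:
idom tree: n1←n0 n2←n1 n3←n1 n4←n1 n5←n1
Dom at joins:
  n1: preds {n0,n5}: {n0} ∩ {n0,n1,n5} = {n0}; idom=n0
  n4: preds {n2,n3}: {n0,n1,n2} ∩ {n0,n1,n3} = {n0,n1}; idom=n1
  n5: preds {n2,n4}: {n0,n1,n2} ∩ {n0,n1,n4} = {n0,n1}; idom=n1

DF derivation:
  n1←n0: walk · to n0
  n1←n5: walk n5→n1 to n0
  n4←n2: walk n2 to n1
  n4←n3: walk n3 to n1
  n5←n2: walk n2 to n1
  n5←n4: walk n4 to n1
  DF(n0)=∅
  DF(n1)={n1}
  DF(n2)={n4,n5}
  DF(n3)={n4}
  DF(n4)={n5}
  DF(n5)={n1}

DF(n2) = ["n4", "n5"]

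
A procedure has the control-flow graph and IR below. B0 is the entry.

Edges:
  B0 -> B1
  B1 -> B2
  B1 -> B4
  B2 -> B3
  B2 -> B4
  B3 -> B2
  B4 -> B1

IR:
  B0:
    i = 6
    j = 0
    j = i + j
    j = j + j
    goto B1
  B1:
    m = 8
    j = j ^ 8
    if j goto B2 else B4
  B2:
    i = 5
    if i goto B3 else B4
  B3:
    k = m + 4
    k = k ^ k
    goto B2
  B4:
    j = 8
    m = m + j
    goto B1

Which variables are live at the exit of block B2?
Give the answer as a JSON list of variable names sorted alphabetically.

Answer: ["m"]

Derivation:
Block summaries:
  B0 def {i,j} use ∅
  B1 def {j,m} use {j}
  B2 def {i} use ∅
  B3 def {k} use {m}
  B4 def {j,m} use {m}

Liveness:
  B0: in=∅ out={j}
  B1: in={j} out={m}
  B2: in={m} out={m}
  B3: in={m} out={m}
  B4: in={m} out={j}

live-out(B2) = ["m"]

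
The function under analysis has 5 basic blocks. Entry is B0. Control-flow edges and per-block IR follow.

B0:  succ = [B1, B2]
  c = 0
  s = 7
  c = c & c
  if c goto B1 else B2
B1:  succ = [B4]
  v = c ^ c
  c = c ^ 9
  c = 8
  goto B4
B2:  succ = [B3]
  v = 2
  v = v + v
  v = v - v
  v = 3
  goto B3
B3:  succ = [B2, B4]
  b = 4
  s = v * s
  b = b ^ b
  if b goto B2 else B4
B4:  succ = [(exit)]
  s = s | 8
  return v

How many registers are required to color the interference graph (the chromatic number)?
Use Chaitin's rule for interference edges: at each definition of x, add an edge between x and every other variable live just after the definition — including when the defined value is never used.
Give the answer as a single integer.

Answer: 3

Analysis:
Block summaries:
  B0: {c,s} / ∅
  B1: {c,v} / {c}
  B2: {v} / ∅
  B3: {b,s} / {s,v}
  B4: {s} / {s,v}

Liveness:
  live B0: ∅→{c,s}
  live B1: {c,s}→{s,v}
  live B2: {s}→{s,v}
  live B3: {s,v}→{s,v}
  live B4: {s,v}→∅

Conflict graph:
  b: {s,v}
  c: {s,v}
  s: {b,c,v}
  v: {b,c,s}

Registers:
  {b,s,v} pairwise interfere (3-clique) ⇒ χ ≥ 3
  assign b→c2 c→c2 s→c0 v→c1 — no edge inside a register ⇒ χ ≤ 3
  χ = 3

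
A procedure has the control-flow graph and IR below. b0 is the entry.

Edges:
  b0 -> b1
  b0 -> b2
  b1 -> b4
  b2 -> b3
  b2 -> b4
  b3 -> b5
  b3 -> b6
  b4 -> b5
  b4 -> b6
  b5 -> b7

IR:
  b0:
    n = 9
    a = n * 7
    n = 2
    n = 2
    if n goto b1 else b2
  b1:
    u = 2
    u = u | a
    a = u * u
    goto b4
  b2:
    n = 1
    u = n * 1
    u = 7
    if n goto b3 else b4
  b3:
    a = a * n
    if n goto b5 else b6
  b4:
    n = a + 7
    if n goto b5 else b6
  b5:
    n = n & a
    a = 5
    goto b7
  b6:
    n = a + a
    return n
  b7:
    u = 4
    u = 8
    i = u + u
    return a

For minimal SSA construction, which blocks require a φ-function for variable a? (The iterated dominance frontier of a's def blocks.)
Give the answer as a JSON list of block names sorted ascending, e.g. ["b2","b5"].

idom tree: b1←b0 b2←b0 b3←b2 b4←b0 b5←b0 b6←b0 b7←b5
Join-block Dom:
  b4: preds {b1,b2}: {b0,b1} ∩ {b0,b2} = {b0}; idom=b0
  b5: preds {b3,b4}: {b0,b2,b3} ∩ {b0,b4} = {b0}; idom=b0
  b6: preds {b3,b4}: {b0,b2,b3} ∩ {b0,b4} = {b0}; idom=b0

Frontier:
  join b4 pred b1: b1 stop@b0
  join b4 pred b2: b2 stop@b0
  join b5 pred b3: b3→b2 stop@b0
  join b5 pred b4: b4 stop@b0
  join b6 pred b3: b3→b2 stop@b0
  join b6 pred b4: b4 stop@b0
  b0: DF=∅
  b1: DF={b4}
  b2: DF={b4,b5,b6}
  b3: DF={b5,b6}
  b4: DF={b5,b6}
  b5: DF=∅
  b6: DF=∅
  b7: DF=∅

φ for a: defs {b0,b1,b3,b5}
  DF⁺ = {b4,b5,b6}

Answer: ["b4", "b5", "b6"]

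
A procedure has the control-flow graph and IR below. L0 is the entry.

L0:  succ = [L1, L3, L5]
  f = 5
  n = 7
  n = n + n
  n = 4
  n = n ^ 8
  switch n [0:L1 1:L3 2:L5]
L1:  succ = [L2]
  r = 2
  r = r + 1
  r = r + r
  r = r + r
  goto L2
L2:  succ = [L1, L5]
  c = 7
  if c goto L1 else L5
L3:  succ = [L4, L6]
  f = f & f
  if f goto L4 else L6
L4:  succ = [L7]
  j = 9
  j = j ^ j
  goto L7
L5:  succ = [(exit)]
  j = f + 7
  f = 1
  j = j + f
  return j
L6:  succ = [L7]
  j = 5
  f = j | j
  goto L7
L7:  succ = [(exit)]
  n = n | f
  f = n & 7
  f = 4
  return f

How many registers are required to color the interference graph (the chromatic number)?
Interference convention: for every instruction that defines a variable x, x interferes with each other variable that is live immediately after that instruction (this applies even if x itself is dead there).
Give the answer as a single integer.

Answer: 3

Analysis:
Per-block:
  L0 def {f,n} use ∅
  L1 def {r} use ∅
  L2 def {c} use ∅
  L3 def {f} use {f}
  L4 def {j} use ∅
  L5 def {f,j} use {f}
  L6 def {f,j} use ∅
  L7 def {f,n} use {f,n}

Liveness:
  L0: in=∅ out={f,n}
  L1: in={f} out={f}
  L2: in={f} out={f}
  L3: in={f,n} out={f,n}
  L4: in={f,n} out={f,n}
  L5: in={f} out=∅
  L6: in={n} out={f,n}
  L7: in={f,n} out=∅

Interference:
  c: {f}
  f: {c,j,n,r}
  j: {f,n}
  n: {f,j}
  r: {f}

Chromatic number:
  lower bound: {f,j,n} mutually conflict ⇒ χ ≥ 3
  3-colouring: c0={f}  c1={c,j,r}  c2={n}
  χ = 3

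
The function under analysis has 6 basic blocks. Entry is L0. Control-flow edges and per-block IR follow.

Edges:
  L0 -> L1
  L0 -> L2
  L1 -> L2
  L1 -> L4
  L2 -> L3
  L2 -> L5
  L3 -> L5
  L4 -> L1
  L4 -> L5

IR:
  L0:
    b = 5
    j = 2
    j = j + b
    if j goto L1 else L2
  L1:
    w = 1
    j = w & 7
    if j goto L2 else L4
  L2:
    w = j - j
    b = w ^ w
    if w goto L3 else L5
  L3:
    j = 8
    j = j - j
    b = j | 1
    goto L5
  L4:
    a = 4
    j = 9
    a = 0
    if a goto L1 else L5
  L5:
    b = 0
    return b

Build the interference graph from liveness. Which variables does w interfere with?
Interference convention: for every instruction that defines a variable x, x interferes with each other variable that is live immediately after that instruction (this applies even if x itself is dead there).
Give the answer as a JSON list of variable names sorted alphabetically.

Answer: ["b"]

Working:
Per-block:
  L0: def={b,j} ue=∅
  L1: def={j,w} ue=∅
  L2: def={b,w} ue={j}
  L3: def={b,j} ue=∅
  L4: def={a,j} ue=∅
  L5: def={b} ue=∅

Live sets:
  L0: in=∅ out={j}
  L1: in=∅ out={j}
  L2: in={j} out=∅
  L3: in=∅ out=∅
  L4: in=∅ out=∅
  L5: in=∅ out=∅

Conflict graph:
  a: ∅
  b: {j,w}
  j: {b}
  w: {b}

N(w) = ["b"]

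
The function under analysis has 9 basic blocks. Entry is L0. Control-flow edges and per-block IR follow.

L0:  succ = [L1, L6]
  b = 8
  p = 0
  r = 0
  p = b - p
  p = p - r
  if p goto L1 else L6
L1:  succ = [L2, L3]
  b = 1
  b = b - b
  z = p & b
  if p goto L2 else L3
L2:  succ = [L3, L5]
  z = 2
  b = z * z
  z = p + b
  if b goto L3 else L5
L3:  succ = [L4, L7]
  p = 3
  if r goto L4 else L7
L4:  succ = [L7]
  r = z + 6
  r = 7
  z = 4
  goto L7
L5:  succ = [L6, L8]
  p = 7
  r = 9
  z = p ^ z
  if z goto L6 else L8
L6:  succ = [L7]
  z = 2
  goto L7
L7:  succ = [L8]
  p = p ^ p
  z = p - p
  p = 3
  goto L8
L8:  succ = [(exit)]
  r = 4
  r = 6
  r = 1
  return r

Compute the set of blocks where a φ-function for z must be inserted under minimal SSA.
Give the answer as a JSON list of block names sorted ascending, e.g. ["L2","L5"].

idom tree: L1←L0 L2←L1 L3←L1 L4←L3 L5←L2 L6←L0 L7←L0 L8←L0
Dom at joins:
  L3: preds {L1,L2}: {L0,L1} ∩ {L0,L1,L2} = {L0,L1}; idom=L1
  L6: preds {L0,L5}: {L0} ∩ {L0,L1,L2,L5} = {L0}; idom=L0
  L7: preds {L3,L4,L6}: {L0,L1,L3} ∩ {L0,L1,L3,L4} ∩ {L0,L6} = {L0}; idom=L0
  L8: preds {L5,L7}: {L0,L1,L2,L5} ∩ {L0,L7} = {L0}; idom=L0

Frontier:
  L3←L1: walk · to L1
  L3←L2: walk L2 to L1
  L6←L0: walk · to L0
  L6←L5: walk L5→L2→L1 to L0
  L7←L3: walk L3→L1 to L0
  L7←L4: walk L4→L3→L1 to L0
  L7←L6: walk L6 to L0
  L8←L5: walk L5→L2→L1 to L0
  L8←L7: walk L7 to L0
  DF(L0)=∅
  DF(L1)={L6,L7,L8}
  DF(L2)={L3,L6,L8}
  DF(L3)={L7}
  DF(L4)={L7}
  DF(L5)={L6,L8}
  DF(L6)={L7}
  DF(L7)={L8}
  DF(L8)=∅

φ for z: defs {L1,L2,L4,L5,L6,L7}
  DF⁺ = {L3,L6,L7,L8}

Answer: ["L3", "L6", "L7", "L8"]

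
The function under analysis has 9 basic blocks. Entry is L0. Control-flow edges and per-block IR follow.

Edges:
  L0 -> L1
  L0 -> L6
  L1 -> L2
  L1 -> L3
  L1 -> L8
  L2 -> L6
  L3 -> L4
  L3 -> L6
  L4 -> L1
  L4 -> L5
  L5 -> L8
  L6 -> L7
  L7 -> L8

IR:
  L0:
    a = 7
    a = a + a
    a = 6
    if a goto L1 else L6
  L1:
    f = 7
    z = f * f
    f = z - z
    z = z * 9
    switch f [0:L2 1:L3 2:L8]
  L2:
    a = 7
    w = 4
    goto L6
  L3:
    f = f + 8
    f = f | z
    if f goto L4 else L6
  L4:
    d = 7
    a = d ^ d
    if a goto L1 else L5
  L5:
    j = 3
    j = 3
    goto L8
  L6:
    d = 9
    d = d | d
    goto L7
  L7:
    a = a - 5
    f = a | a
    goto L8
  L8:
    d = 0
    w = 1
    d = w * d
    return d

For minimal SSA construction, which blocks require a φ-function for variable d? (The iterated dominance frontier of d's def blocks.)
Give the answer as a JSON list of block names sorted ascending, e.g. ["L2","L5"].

idom tree: L1←L0 L2←L1 L3←L1 L4←L3 L5←L4 L6←L0 L7←L6 L8←L0
Dom∩ at merges:
  L1: preds {L0,L4}: {L0} ∩ {L0,L1,L3,L4} = {L0}; idom=L0
  L6: preds {L0,L2,L3}: {L0} ∩ {L0,L1,L2} ∩ {L0,L1,L3} = {L0}; idom=L0
  L8: preds {L1,L5,L7}: {L0,L1} ∩ {L0,L1,L3,L4,L5} ∩ {L0,L6,L7} = {L0}; idom=L0

DF derivation:
  join L1 pred L0: · stop@L0
  join L1 pred L4: L4→L3→L1 stop@L0
  join L6 pred L0: · stop@L0
  join L6 pred L2: L2→L1 stop@L0
  join L6 pred L3: L3→L1 stop@L0
  join L8 pred L1: L1 stop@L0
  join L8 pred L5: L5→L4→L3→L1 stop@L0
  join L8 pred L7: L7→L6 stop@L0
  L0 → ∅
  L1 → {L1,L6,L8}
  L2 → {L6}
  L3 → {L1,L6,L8}
  L4 → {L1,L8}
  L5 → {L8}
  L6 → {L8}
  L7 → {L8}
  L8 → ∅

φ for d: defs {L4,L6,L8}
  DF⁺ = {L1,L6,L8}

Answer: ["L1", "L6", "L8"]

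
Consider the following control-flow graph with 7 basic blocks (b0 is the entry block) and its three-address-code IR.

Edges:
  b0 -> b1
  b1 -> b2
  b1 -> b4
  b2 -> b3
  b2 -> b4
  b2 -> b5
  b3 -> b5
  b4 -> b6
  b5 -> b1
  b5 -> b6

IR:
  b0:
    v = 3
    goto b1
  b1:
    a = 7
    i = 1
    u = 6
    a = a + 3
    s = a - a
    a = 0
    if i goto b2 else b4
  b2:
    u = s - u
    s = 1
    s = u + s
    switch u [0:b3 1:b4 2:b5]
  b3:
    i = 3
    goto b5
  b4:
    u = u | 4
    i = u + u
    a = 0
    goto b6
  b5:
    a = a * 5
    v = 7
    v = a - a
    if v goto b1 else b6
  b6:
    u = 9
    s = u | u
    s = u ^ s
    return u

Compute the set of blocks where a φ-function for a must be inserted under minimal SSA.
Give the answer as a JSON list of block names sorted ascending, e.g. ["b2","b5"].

idom tree: b1←b0 b2←b1 b3←b2 b4←b1 b5←b2 b6←b1
Dom at joins:
  b1: preds {b0,b5}: {b0} ∩ {b0,b1,b2,b5} = {b0}; idom=b0
  b4: preds {b1,b2}: {b0,b1} ∩ {b0,b1,b2} = {b0,b1}; idom=b1
  b5: preds {b2,b3}: {b0,b1,b2} ∩ {b0,b1,b2,b3} = {b0,b1,b2}; idom=b2
  b6: preds {b4,b5}: {b0,b1,b4} ∩ {b0,b1,b2,b5} = {b0,b1}; idom=b1

Frontier:
  b1←b0: walk · to b0
  b1←b5: walk b5→b2→b1 to b0
  b4←b1: walk · to b1
  b4←b2: walk b2 to b1
  b5←b2: walk · to b2
  b5←b3: walk b3 to b2
  b6←b4: walk b4 to b1
  b6←b5: walk b5→b2 to b1
  DF(b0)=∅
  DF(b1)={b1}
  DF(b2)={b1,b4,b6}
  DF(b3)={b5}
  DF(b4)={b6}
  DF(b5)={b1,b6}
  DF(b6)=∅

φ for a: defs {b1,b4,b5}
  DF⁺ = {b1,b6}

Answer: ["b1", "b6"]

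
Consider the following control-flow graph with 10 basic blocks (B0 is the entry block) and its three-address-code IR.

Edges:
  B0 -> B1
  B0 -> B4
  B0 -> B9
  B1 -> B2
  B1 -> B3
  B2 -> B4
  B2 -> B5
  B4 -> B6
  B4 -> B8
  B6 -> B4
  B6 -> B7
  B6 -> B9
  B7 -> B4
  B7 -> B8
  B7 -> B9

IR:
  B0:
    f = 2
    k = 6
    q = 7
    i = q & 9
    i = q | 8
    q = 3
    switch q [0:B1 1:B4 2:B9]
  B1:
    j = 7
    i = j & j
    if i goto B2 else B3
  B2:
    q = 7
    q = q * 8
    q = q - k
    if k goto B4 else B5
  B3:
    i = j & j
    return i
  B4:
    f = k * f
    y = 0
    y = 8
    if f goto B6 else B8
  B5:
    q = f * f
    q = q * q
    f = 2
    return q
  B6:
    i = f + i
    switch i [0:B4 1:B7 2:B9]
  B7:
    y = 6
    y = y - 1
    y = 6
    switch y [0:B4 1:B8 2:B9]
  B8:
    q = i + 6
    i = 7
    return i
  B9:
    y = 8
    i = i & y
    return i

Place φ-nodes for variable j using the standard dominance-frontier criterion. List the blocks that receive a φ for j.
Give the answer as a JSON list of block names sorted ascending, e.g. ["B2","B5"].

idom tree: B1←B0 B2←B1 B3←B1 B4←B0 B5←B2 B6←B4 B7←B6 B8←B4 B9←B0
Dom∩ at merges:
  B4: preds {B0,B2,B6,B7}: {B0} ∩ {B0,B1,B2} ∩ {B0,B4,B6} ∩ {B0,B4,B6,B7} = {B0}; idom=B0
  B8: preds {B4,B7}: {B0,B4} ∩ {B0,B4,B6,B7} = {B0,B4}; idom=B4
  B9: preds {B0,B6,B7}: {B0} ∩ {B0,B4,B6} ∩ {B0,B4,B6,B7} = {B0}; idom=B0

DF walk-up:
  B4←B0: walk · to B0
  B4←B2: walk B2→B1 to B0
  B4←B6: walk B6→B4 to B0
  B4←B7: walk B7→B6→B4 to B0
  B8←B4: walk · to B4
  B8←B7: walk B7→B6 to B4
  B9←B0: walk · to B0
  B9←B6: walk B6→B4 to B0
  B9←B7: walk B7→B6→B4 to B0
  DF(B0)=∅
  DF(B1)={B4}
  DF(B2)={B4}
  DF(B3)=∅
  DF(B4)={B4,B9}
  DF(B5)=∅
  DF(B6)={B4,B8,B9}
  DF(B7)={B4,B8,B9}
  DF(B8)=∅
  DF(B9)=∅

φ for j: defs {B1}
  DF⁺ = {B4,B9}

Answer: ["B4", "B9"]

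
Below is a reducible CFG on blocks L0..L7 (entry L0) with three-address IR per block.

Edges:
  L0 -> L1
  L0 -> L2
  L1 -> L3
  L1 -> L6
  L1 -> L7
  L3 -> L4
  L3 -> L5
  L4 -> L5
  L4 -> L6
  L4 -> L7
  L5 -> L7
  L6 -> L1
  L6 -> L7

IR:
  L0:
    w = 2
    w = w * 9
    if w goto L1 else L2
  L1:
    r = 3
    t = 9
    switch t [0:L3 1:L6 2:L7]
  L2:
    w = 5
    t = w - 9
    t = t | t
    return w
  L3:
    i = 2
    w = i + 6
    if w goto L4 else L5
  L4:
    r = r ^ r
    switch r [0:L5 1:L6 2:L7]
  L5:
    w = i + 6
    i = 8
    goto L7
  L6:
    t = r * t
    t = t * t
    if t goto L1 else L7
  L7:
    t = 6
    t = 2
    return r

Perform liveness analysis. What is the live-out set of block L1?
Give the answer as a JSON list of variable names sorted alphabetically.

def/use:
  L0: {w} / ∅
  L1: {r,t} / ∅
  L2: {t,w} / ∅
  L3: {i,w} / ∅
  L4: {r} / {r}
  L5: {i,w} / {i}
  L6: {t} / {r,t}
  L7: {t} / {r}

Backward fixpoint:
  live L0: ∅→∅
  live L1: ∅→{r,t}
  live L2: ∅→∅
  live L3: {r,t}→{i,r,t}
  live L4: {i,r,t}→{i,r,t}
  live L5: {i,r}→{r}
  live L6: {r,t}→{r}
  live L7: {r}→∅

live-out(L1) = ["r", "t"]

Answer: ["r", "t"]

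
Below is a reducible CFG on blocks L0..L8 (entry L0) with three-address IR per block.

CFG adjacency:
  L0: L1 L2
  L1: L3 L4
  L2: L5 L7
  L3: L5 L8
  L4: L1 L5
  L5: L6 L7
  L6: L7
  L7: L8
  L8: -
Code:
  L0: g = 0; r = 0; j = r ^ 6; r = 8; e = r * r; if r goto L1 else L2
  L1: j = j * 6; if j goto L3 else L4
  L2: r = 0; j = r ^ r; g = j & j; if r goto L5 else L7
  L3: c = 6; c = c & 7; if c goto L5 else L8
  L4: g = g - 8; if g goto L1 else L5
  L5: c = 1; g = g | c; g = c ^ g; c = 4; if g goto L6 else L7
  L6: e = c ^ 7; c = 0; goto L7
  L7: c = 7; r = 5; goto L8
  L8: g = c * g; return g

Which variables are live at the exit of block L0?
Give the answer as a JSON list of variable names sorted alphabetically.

Answer: ["g", "j"]

Working:
Per-block:
  L0: def={e,g,j,r} ue=∅
  L1: def={j} ue={j}
  L2: def={g,j,r} ue=∅
  L3: def={c} ue=∅
  L4: def={g} ue={g}
  L5: def={c,g} ue={g}
  L6: def={c,e} ue={c}
  L7: def={c,r} ue=∅
  L8: def={g} ue={c,g}

Backward fixpoint:
  L0 li=∅ lo={g,j}
  L1 li={g,j} lo={g,j}
  L2 li=∅ lo={g}
  L3 li={g} lo={c,g}
  L4 li={g,j} lo={g,j}
  L5 li={g} lo={c,g}
  L6 li={c,g} lo={g}
  L7 li={g} lo={c,g}
  L8 li={c,g} lo=∅

live-out(L0) = ["g", "j"]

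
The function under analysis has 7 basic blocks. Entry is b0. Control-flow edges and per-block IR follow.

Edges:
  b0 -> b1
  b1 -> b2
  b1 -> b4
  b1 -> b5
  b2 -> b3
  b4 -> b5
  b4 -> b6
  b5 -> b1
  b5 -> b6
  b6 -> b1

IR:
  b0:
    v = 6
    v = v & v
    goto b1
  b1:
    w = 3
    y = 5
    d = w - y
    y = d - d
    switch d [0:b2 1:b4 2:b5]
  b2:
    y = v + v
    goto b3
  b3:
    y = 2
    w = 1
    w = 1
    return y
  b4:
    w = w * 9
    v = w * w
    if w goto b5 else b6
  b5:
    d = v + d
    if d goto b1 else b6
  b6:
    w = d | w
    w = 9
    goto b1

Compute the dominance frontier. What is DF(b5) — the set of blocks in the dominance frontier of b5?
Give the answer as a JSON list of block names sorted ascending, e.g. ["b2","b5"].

Answer: ["b1", "b6"]

Derivation:
idom tree: b1←b0 b2←b1 b3←b2 b4←b1 b5←b1 b6←b1
Dom at joins:
  b1: preds {b0,b5,b6}: {b0} ∩ {b0,b1,b5} ∩ {b0,b1,b6} = {b0}; idom=b0
  b5: preds {b1,b4}: {b0,b1} ∩ {b0,b1,b4} = {b0,b1}; idom=b1
  b6: preds {b4,b5}: {b0,b1,b4} ∩ {b0,b1,b5} = {b0,b1}; idom=b1

DF walk-up:
  join b1 pred b0: · stop@b0
  join b1 pred b5: b5→b1 stop@b0
  join b1 pred b6: b6→b1 stop@b0
  join b5 pred b1: · stop@b1
  join b5 pred b4: b4 stop@b1
  join b6 pred b4: b4 stop@b1
  join b6 pred b5: b5 stop@b1
  DF(b0)=∅
  DF(b1)={b1}
  DF(b2)=∅
  DF(b3)=∅
  DF(b4)={b5,b6}
  DF(b5)={b1,b6}
  DF(b6)={b1}

DF(b5) = ["b1", "b6"]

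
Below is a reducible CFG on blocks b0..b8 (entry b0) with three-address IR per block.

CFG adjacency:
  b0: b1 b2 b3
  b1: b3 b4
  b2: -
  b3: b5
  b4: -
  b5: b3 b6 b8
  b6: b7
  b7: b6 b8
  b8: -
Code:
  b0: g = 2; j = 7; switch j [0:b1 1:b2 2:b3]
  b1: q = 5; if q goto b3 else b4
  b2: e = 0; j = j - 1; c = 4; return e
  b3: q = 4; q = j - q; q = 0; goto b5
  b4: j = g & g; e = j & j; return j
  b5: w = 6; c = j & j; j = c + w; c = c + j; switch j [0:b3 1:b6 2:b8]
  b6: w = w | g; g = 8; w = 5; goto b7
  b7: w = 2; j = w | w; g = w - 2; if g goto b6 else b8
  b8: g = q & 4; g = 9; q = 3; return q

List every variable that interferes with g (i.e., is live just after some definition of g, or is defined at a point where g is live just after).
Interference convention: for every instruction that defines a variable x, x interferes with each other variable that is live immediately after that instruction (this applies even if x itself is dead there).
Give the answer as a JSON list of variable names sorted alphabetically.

def/use:
  b0 def {g,j} use ∅
  b1 def {q} use ∅
  b2 def {c,e,j} use {j}
  b3 def {q} use {j}
  b4 def {e,j} use {g}
  b5 def {c,j,w} use {j}
  b6 def {g,w} use {g,w}
  b7 def {g,j,w} use ∅
  b8 def {g,q} use {q}

Liveness:
  b0 li=∅ lo={g,j}
  b1 li={g,j} lo={g,j}
  b2 li={j} lo=∅
  b3 li={g,j} lo={g,j,q}
  b4 li={g} lo=∅
  b5 li={g,j,q} lo={g,j,q,w}
  b6 li={g,q,w} lo={q}
  b7 li={q} lo={g,q,w}
  b8 li={q} lo=∅

Interference:
  c — {e,g,j,q,w}
  e — {c,j}
  g — {c,j,q,w}
  j — {c,e,g,q,w}
  q — {c,g,j,w}
  w — {c,g,j,q}

N(g) = ["c", "j", "q", "w"]

Answer: ["c", "j", "q", "w"]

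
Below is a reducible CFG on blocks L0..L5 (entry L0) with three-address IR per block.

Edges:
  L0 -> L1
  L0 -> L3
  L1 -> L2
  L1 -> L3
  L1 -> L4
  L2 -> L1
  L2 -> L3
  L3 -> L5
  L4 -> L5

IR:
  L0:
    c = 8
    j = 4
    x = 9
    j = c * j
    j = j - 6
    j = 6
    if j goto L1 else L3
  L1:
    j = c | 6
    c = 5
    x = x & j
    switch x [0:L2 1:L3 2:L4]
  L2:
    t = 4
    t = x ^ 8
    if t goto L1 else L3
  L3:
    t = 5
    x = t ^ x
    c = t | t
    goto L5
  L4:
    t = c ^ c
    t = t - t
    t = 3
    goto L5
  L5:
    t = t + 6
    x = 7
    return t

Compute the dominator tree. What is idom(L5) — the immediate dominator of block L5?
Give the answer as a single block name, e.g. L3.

idom tree: L1←L0 L2←L1 L3←L0 L4←L1 L5←L0
Dom∩ at merges:
  L1: preds {L0,L2}: {L0} ∩ {L0,L1,L2} = {L0}; idom=L0
  L3: preds {L0,L1,L2}: {L0} ∩ {L0,L1} ∩ {L0,L1,L2} = {L0}; idom=L0
  L5: preds {L3,L4}: {L0,L3} ∩ {L0,L1,L4} = {L0}; idom=L0

idom(L5) = L0

Answer: L0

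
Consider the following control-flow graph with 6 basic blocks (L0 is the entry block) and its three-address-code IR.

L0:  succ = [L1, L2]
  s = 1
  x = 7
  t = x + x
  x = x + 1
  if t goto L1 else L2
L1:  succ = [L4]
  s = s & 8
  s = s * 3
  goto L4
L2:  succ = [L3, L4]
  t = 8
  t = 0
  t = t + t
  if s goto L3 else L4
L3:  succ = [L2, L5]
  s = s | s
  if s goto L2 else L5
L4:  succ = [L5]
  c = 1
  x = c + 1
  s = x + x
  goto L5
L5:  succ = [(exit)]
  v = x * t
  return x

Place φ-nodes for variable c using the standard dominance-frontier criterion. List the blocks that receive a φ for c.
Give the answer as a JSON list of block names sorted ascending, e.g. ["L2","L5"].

Answer: ["L5"]

Analysis:
idom tree: L1←L0 L2←L0 L3←L2 L4←L0 L5←L0
Dom∩ at merges:
  L2: preds {L0,L3}: {L0} ∩ {L0,L2,L3} = {L0}; idom=L0
  L4: preds {L1,L2}: {L0,L1} ∩ {L0,L2} = {L0}; idom=L0
  L5: preds {L3,L4}: {L0,L2,L3} ∩ {L0,L4} = {L0}; idom=L0

DF derivation:
  L2←L0: walk · to L0
  L2←L3: walk L3→L2 to L0
  L4←L1: walk L1 to L0
  L4←L2: walk L2 to L0
  L5←L3: walk L3→L2 to L0
  L5←L4: walk L4 to L0
  L0 → ∅
  L1 → {L4}
  L2 → {L2,L4,L5}
  L3 → {L2,L5}
  L4 → {L5}
  L5 → ∅

φ for c: defs {L4}
  DF⁺ = {L5}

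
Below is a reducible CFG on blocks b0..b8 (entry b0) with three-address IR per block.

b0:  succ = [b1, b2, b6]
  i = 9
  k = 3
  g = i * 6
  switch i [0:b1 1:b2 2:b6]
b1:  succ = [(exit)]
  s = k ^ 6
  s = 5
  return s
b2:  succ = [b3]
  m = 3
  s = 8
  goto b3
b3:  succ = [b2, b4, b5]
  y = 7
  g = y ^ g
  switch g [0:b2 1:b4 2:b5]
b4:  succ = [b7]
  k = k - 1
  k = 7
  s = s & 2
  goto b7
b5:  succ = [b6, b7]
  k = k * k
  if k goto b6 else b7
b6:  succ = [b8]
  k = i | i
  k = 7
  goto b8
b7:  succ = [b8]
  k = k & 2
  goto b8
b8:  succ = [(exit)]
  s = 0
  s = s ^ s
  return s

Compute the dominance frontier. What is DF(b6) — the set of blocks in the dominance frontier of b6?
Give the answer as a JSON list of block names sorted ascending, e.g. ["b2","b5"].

Answer: ["b8"]

Analysis:
idom tree: b1←b0 b2←b0 b3←b2 b4←b3 b5←b3 b6←b0 b7←b3 b8←b0
Join-block Dom:
  b2: preds {b0,b3}: {b0} ∩ {b0,b2,b3} = {b0}; idom=b0
  b6: preds {b0,b5}: {b0} ∩ {b0,b2,b3,b5} = {b0}; idom=b0
  b7: preds {b4,b5}: {b0,b2,b3,b4} ∩ {b0,b2,b3,b5} = {b0,b2,b3}; idom=b3
  b8: preds {b6,b7}: {b0,b6} ∩ {b0,b2,b3,b7} = {b0}; idom=b0

DF walk-up:
  b2←b0: walk · to b0
  b2←b3: walk b3→b2 to b0
  b6←b0: walk · to b0
  b6←b5: walk b5→b3→b2 to b0
  b7←b4: walk b4 to b3
  b7←b5: walk b5 to b3
  b8←b6: walk b6 to b0
  b8←b7: walk b7→b3→b2 to b0
  b0: DF=∅
  b1: DF=∅
  b2: DF={b2,b6,b8}
  b3: DF={b2,b6,b8}
  b4: DF={b7}
  b5: DF={b6,b7}
  b6: DF={b8}
  b7: DF={b8}
  b8: DF=∅

DF(b6) = ["b8"]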